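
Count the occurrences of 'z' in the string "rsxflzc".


Input string: 'rsxflzc'
Target character: 'z'
Scan each position: s[5]='z'
Matches found at indices: 5
Total: 1


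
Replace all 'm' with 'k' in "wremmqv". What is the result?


Input string: 'wremmqv'
Operation: replace 'm' with 'k'
Positions of 'm': 3, 4
After replacement: wrekkqv


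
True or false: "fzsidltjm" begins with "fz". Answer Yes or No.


Input string: 'fzsidltjm'
Prefix to check: 'fz'
First 2 characters of input: 'fz'
Match: True
Result: Yes


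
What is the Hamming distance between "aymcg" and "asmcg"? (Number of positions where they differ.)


String 1: 'aymcg'
String 2: 'asmcg'
Compare each position: pos 0: 'a'=='a', pos 1: 'y'!='s', pos 2: 'm'=='m', pos 3: 'c'=='c', pos 4: 'g'=='g'
Differing positions: 1
Hamming distance: 1


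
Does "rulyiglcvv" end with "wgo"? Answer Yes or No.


Input string: 'rulyiglcvv'
Suffix to check: 'wgo'
Last 3 characters of input: 'cvv'
Match: False
Result: No


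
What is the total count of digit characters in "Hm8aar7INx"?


Input string: 'Hm8aar7INx'
Operation: count digit characters (0-9)
Scan: 'H', 'm', '8'(digit), 'a', 'a', 'r', '7'(digit), 'I', 'N', 'x'
Digits found: 2
Result: 2


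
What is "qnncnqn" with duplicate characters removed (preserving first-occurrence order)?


Input: 'qnncnqn'
Operation: keep first occurrence of each character
Scan: s[0]='q' new -> keep; s[1]='n' new -> keep; s[2]='n' seen -> skip; s[3]='c' new -> keep; s[4]='n' seen -> skip; s[5]='q' seen -> skip; s[6]='n' seen -> skip
Result: qnc


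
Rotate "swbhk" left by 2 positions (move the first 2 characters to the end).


Input: 'swbhk', shift = 2
Operation: split at index 2 and swap parts
Front part s[0:2] = 'sw'
Back part s[2:] = 'bhk'
Rotated = back + front = 'bhk' + 'sw'
Result: bhksw


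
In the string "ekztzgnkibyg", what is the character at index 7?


Input string: 'ekztzgnkibyg'
Operation: get character at index 7
Index mapping: s[0]='e', s[1]='k', s[2]='z', s[3]='t', s[4]='z', s[5]='g', s[6]='n', s[7]='k'
Result: 'k'


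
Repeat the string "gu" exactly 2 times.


Input string: 'gu'
Operation: repeat 2 times
Concatenation: 'gu' + 'gu'
Result: gugu


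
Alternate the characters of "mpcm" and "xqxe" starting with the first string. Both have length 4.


String 1: 'mpcm'
String 2: 'xqxe'
Operation: alternate characters
Pairs: 'm'+'x', 'p'+'q', 'c'+'x', 'm'+'e'
Result: mxpqcxme


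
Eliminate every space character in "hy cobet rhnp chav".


Input string: 'hy cobet rhnp chav'
Operation: remove all spaces
Words: 'hy', 'cobet', 'rhnp', 'chav'
Join without spaces: hycobetrhnpchav


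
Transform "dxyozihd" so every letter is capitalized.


Input string: 'dxyozihd'
Operation: convert each letter to uppercase
Mapping: 'd'->'D', 'x'->'X', 'y'->'Y', 'o'->'O', 'z'->'Z', 'i'->'I', 'h'->'H', 'd'->'D'
Result: DXYOZIHD


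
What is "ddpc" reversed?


Input string: 'ddpc'
Operation: reverse character order
Original order: 'd' -> 'd' -> 'p' -> 'c'
Reversed order: 'c' -> 'p' -> 'd' -> 'd'
Result: cpdd


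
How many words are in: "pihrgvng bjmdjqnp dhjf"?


Input string: 'pihrgvng bjmdjqnp dhjf'
Operation: split by spaces
Words found: 'pihrgvng', 'bjmdjqnp', 'dhjf'
Word count: 3


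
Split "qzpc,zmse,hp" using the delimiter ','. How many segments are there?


Input string: 'qzpc,zmse,hp'
Delimiter: ','
Split result: 'qzpc', 'zmse', 'hp'
Number of parts: 3


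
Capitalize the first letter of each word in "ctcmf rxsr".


Input string: 'ctcmf rxsr'
Operation: capitalize first letter of each word
Word transformations: 'ctcmf'->'Ctcmf', 'rxsr'->'Rxsr'
Result: Ctcmf Rxsr


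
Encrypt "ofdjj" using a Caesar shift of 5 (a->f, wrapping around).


Input: 'ofdjj', shift = 5
Operation: for each letter, (position + 5) mod 26
Mapping: 'o'(14+5=19)->'t', 'f'(5+5=10)->'k', 'd'(3+5=8)->'i', 'j'(9+5=14)->'o', 'j'(9+5=14)->'o'
Result: tkioo


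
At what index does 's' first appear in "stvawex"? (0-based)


Input string: 'stvawex'
Target: 's'
Scanning left to right: s[0]='s'
First match at index: 0


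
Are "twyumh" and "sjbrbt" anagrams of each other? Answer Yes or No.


String 1: 'twyumh' -> sorted: 'hmtuwy'
String 2: 'sjbrbt' -> sorted: 'bbjrst'
Compare sorted forms: 'hmtuwy' != 'bbjrst'
Anagram: No


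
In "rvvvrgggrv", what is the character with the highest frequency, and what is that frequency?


Input: 'rvvvrgggrv'
Operation: tally each character
Counts: 'g':3, 'r':3, 'v':4
Maximum: 'v' appears 4 times


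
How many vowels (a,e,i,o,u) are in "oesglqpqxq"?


Input string: 'oesglqpqxq'
Operation: count vowels (a, e, i, o, u)
Scan: s[0]='o' (vowel), s[1]='e' (vowel), s[2]='s', s[3]='g', s[4]='l', s[5]='q', s[6]='p', s[7]='q', s[8]='x', s[9]='q'
Vowels found: 2
Result: 2


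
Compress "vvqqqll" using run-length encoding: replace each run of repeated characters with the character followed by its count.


Input: 'vvqqqll'
Operation: identify consecutive runs
Runs: 'vv' -> v2, 'qqq' -> q3, 'll' -> l2
Encoded: v2q3l2


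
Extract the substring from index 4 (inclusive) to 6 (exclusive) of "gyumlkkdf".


Input string: 'gyumlkkdf'
Operation: slice [4:6]
Extract characters: s[4]='l', s[5]='k'
Result: lk


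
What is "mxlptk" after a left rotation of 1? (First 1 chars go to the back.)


Input: 'mxlptk', shift = 1
Operation: split at index 1 and swap parts
Front part s[0:1] = 'm'
Back part s[1:] = 'xlptk'
Rotated = back + front = 'xlptk' + 'm'
Result: xlptkm


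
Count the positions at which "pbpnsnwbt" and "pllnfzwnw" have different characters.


String 1: 'pbpnsnwbt'
String 2: 'pllnfzwnw'
Compare each position: pos 0: 'p'=='p', pos 1: 'b'!='l', pos 2: 'p'!='l', pos 3: 'n'=='n', pos 4: 's'!='f', pos 5: 'n'!='z', pos 6: 'w'=='w', pos 7: 'b'!='n', pos 8: 't'!='w'
Differing positions: 6
Hamming distance: 6


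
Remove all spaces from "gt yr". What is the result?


Input string: 'gt yr'
Operation: remove all spaces
Words: 'gt', 'yr'
Join without spaces: gtyr


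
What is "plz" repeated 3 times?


Input string: 'plz'
Operation: repeat 3 times
Concatenation: 'plz' + 'plz' + 'plz'
Result: plzplzplz


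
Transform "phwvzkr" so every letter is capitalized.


Input string: 'phwvzkr'
Operation: convert each letter to uppercase
Mapping: 'p'->'P', 'h'->'H', 'w'->'W', 'v'->'V', 'z'->'Z', 'k'->'K', 'r'->'R'
Result: PHWVZKR


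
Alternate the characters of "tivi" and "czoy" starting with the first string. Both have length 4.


String 1: 'tivi'
String 2: 'czoy'
Operation: alternate characters
Pairs: 't'+'c', 'i'+'z', 'v'+'o', 'i'+'y'
Result: tcizvoiy


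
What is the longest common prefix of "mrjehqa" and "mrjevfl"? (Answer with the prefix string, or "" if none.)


String 1: 'mrjehqa'
String 2: 'mrjevfl'
Compare position by position:
pos 0: 'm' vs 'm' match
pos 1: 'r' vs 'r' match
pos 2: 'j' vs 'j' match
pos 3: 'e' vs 'e' match
pos 4: 'h' vs 'v' differ -> stop
Longest common prefix: "mrje" (length 4)


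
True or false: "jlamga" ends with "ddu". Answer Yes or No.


Input string: 'jlamga'
Suffix to check: 'ddu'
Last 3 characters of input: 'mga'
Match: False
Result: No


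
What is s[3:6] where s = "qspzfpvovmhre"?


Input string: 'qspzfpvovmhre'
Operation: slice [3:6]
Extract characters: s[3]='z', s[4]='f', s[5]='p'
Result: zfp


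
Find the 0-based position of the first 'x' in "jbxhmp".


Input string: 'jbxhmp'
Target: 'x'
Scanning left to right: s[0]='j', s[1]='b', s[2]='x'
First match at index: 2


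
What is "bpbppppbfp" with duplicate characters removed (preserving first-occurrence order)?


Input: 'bpbppppbfp'
Operation: keep first occurrence of each character
Scan: s[0]='b' new -> keep; s[1]='p' new -> keep; s[2]='b' seen -> skip; s[3]='p' seen -> skip; s[4]='p' seen -> skip; s[5]='p' seen -> skip; s[6]='p' seen -> skip; s[7]='b' seen -> skip; s[8]='f' new -> keep; s[9]='p' seen -> skip
Result: bpf


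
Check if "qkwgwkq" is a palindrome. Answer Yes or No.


Input string: 'qkwgwkq'
Reversed: 'qkwgwkq'
Compare pairs: s[0]='q' vs s[6]='q' (match), s[1]='k' vs s[5]='k' (match), s[2]='w' vs s[4]='w' (match)
Palindrome: Yes


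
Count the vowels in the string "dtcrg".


Input string: 'dtcrg'
Operation: count vowels (a, e, i, o, u)
Scan: s[0]='d', s[1]='t', s[2]='c', s[3]='r', s[4]='g'
Vowels found: 0
Result: 0


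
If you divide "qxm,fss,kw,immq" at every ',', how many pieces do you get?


Input string: 'qxm,fss,kw,immq'
Delimiter: ','
Split result: 'qxm', 'fss', 'kw', 'immq'
Number of parts: 4


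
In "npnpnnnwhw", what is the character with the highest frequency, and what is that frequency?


Input: 'npnpnnnwhw'
Operation: tally each character
Counts: 'h':1, 'n':5, 'p':2, 'w':2
Maximum: 'n' appears 5 times


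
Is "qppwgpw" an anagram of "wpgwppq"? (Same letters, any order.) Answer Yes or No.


String 1: 'wpgwppq' -> sorted: 'gpppqww'
String 2: 'qppwgpw' -> sorted: 'gpppqww'
Compare sorted forms: 'gpppqww' == 'gpppqww'
Anagram: Yes


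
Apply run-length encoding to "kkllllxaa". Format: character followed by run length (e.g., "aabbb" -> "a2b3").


Input: 'kkllllxaa'
Operation: identify consecutive runs
Runs: 'kk' -> k2, 'llll' -> l4, 'x' -> x1, 'aa' -> a2
Encoded: k2l4x1a2


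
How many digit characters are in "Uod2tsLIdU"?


Input string: 'Uod2tsLIdU'
Operation: count digit characters (0-9)
Scan: 'U', 'o', 'd', '2'(digit), 't', 's', 'L', 'I', 'd', 'U'
Digits found: 1
Result: 1


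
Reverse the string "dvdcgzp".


Input string: 'dvdcgzp'
Operation: reverse character order
Original order: 'd' -> 'v' -> 'd' -> 'c' -> 'g' -> 'z' -> 'p'
Reversed order: 'p' -> 'z' -> 'g' -> 'c' -> 'd' -> 'v' -> 'd'
Result: pzgcdvd


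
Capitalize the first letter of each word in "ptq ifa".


Input string: 'ptq ifa'
Operation: capitalize first letter of each word
Word transformations: 'ptq'->'Ptq', 'ifa'->'Ifa'
Result: Ptq Ifa


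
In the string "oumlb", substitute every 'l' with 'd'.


Input string: 'oumlb'
Operation: replace 'l' with 'd'
Positions of 'l': 3
After replacement: oumdb


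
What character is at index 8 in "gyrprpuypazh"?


Input string: 'gyrprpuypazh'
Operation: get character at index 8
Index mapping: s[0]='g', s[1]='y', s[2]='r', s[3]='p', s[4]='r', s[5]='p', s[6]='u', s[7]='y', s[8]='p'
Result: 'p'


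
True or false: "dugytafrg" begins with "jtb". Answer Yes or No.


Input string: 'dugytafrg'
Prefix to check: 'jtb'
First 3 characters of input: 'dug'
Match: False
Result: No


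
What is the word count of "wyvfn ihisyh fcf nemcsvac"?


Input string: 'wyvfn ihisyh fcf nemcsvac'
Operation: split by spaces
Words found: 'wyvfn', 'ihisyh', 'fcf', 'nemcsvac'
Word count: 4


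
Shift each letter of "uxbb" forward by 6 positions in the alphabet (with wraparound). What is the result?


Input: 'uxbb', shift = 6
Operation: for each letter, (position + 6) mod 26
Mapping: 'u'(20+6=26, 26 mod 26=0)->'a', 'x'(23+6=29, 29 mod 26=3)->'d', 'b'(1+6=7)->'h', 'b'(1+6=7)->'h'
Result: adhh


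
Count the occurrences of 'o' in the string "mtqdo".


Input string: 'mtqdo'
Target character: 'o'
Scan each position: s[4]='o'
Matches found at indices: 4
Total: 1


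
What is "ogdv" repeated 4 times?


Input string: 'ogdv'
Operation: repeat 4 times
Concatenation: 'ogdv' + 'ogdv' + 'ogdv' + 'ogdv'
Result: ogdvogdvogdvogdv


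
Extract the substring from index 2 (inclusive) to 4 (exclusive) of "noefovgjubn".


Input string: 'noefovgjubn'
Operation: slice [2:4]
Extract characters: s[2]='e', s[3]='f'
Result: ef


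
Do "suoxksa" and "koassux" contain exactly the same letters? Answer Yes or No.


String 1: 'suoxksa' -> sorted: 'akossux'
String 2: 'koassux' -> sorted: 'akossux'
Compare sorted forms: 'akossux' == 'akossux'
Anagram: Yes


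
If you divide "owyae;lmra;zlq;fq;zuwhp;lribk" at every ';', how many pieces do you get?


Input string: 'owyae;lmra;zlq;fq;zuwhp;lribk'
Delimiter: ';'
Split result: 'owyae', 'lmra', 'zlq', 'fq', 'zuwhp', 'lribk'
Number of parts: 6


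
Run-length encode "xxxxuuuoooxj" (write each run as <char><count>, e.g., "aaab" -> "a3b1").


Input: 'xxxxuuuoooxj'
Operation: identify consecutive runs
Runs: 'xxxx' -> x4, 'uuu' -> u3, 'ooo' -> o3, 'x' -> x1, 'j' -> j1
Encoded: x4u3o3x1j1


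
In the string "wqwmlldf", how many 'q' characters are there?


Input string: 'wqwmlldf'
Target character: 'q'
Scan each position: s[1]='q'
Matches found at indices: 1
Total: 1


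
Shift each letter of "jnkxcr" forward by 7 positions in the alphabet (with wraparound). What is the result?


Input: 'jnkxcr', shift = 7
Operation: for each letter, (position + 7) mod 26
Mapping: 'j'(9+7=16)->'q', 'n'(13+7=20)->'u', 'k'(10+7=17)->'r', 'x'(23+7=30, 30 mod 26=4)->'e', 'c'(2+7=9)->'j', 'r'(17+7=24)->'y'
Result: qurejy


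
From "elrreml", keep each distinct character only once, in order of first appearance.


Input: 'elrreml'
Operation: keep first occurrence of each character
Scan: s[0]='e' new -> keep; s[1]='l' new -> keep; s[2]='r' new -> keep; s[3]='r' seen -> skip; s[4]='e' seen -> skip; s[5]='m' new -> keep; s[6]='l' seen -> skip
Result: elrm


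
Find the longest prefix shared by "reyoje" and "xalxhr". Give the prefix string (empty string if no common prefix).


String 1: 'reyoje'
String 2: 'xalxhr'
Compare position by position:
pos 0: 'r' vs 'x' differ -> stop
Longest common prefix: "" (length 0)


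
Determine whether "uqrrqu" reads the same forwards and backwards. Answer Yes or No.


Input string: 'uqrrqu'
Reversed: 'uqrrqu'
Compare pairs: s[0]='u' vs s[5]='u' (match), s[1]='q' vs s[4]='q' (match), s[2]='r' vs s[3]='r' (match)
Palindrome: Yes


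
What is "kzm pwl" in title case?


Input string: 'kzm pwl'
Operation: capitalize first letter of each word
Word transformations: 'kzm'->'Kzm', 'pwl'->'Pwl'
Result: Kzm Pwl


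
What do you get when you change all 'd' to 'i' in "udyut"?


Input string: 'udyut'
Operation: replace 'd' with 'i'
Positions of 'd': 1
After replacement: uiyut


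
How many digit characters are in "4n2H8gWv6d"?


Input string: '4n2H8gWv6d'
Operation: count digit characters (0-9)
Scan: '4'(digit), 'n', '2'(digit), 'H', '8'(digit), 'g', 'W', 'v', '6'(digit), 'd'
Digits found: 4
Result: 4


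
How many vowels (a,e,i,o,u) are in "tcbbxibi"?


Input string: 'tcbbxibi'
Operation: count vowels (a, e, i, o, u)
Scan: s[0]='t', s[1]='c', s[2]='b', s[3]='b', s[4]='x', s[5]='i' (vowel), s[6]='b', s[7]='i' (vowel)
Vowels found: 2
Result: 2


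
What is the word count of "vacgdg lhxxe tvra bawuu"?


Input string: 'vacgdg lhxxe tvra bawuu'
Operation: split by spaces
Words found: 'vacgdg', 'lhxxe', 'tvra', 'bawuu'
Word count: 4


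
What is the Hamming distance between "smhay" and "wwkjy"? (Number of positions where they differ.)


String 1: 'smhay'
String 2: 'wwkjy'
Compare each position: pos 0: 's'!='w', pos 1: 'm'!='w', pos 2: 'h'!='k', pos 3: 'a'!='j', pos 4: 'y'=='y'
Differing positions: 4
Hamming distance: 4


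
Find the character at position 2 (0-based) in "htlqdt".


Input string: 'htlqdt'
Operation: get character at index 2
Index mapping: s[0]='h', s[1]='t', s[2]='l'
Result: 'l'


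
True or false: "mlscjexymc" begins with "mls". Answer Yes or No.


Input string: 'mlscjexymc'
Prefix to check: 'mls'
First 3 characters of input: 'mls'
Match: True
Result: Yes


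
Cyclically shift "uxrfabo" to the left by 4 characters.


Input: 'uxrfabo', shift = 4
Operation: split at index 4 and swap parts
Front part s[0:4] = 'uxrf'
Back part s[4:] = 'abo'
Rotated = back + front = 'abo' + 'uxrf'
Result: abouxrf


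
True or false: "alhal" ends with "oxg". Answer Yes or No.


Input string: 'alhal'
Suffix to check: 'oxg'
Last 3 characters of input: 'hal'
Match: False
Result: No


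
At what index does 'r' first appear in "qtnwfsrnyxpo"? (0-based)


Input string: 'qtnwfsrnyxpo'
Target: 'r'
Scanning left to right: s[0]='q', s[1]='t', s[2]='n', s[3]='w', s[4]='f', s[5]='s', s[6]='r'
First match at index: 6


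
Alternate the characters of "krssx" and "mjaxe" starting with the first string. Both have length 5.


String 1: 'krssx'
String 2: 'mjaxe'
Operation: alternate characters
Pairs: 'k'+'m', 'r'+'j', 's'+'a', 's'+'x', 'x'+'e'
Result: kmrjsasxxe


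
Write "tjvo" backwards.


Input string: 'tjvo'
Operation: reverse character order
Original order: 't' -> 'j' -> 'v' -> 'o'
Reversed order: 'o' -> 'v' -> 'j' -> 't'
Result: ovjt


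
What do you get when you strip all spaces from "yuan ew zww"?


Input string: 'yuan ew zww'
Operation: remove all spaces
Words: 'yuan', 'ew', 'zww'
Join without spaces: yuanewzww


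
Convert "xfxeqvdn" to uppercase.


Input string: 'xfxeqvdn'
Operation: convert each letter to uppercase
Mapping: 'x'->'X', 'f'->'F', 'x'->'X', 'e'->'E', 'q'->'Q', 'v'->'V', 'd'->'D', 'n'->'N'
Result: XFXEQVDN


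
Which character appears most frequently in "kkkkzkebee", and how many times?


Input: 'kkkkzkebee'
Operation: tally each character
Counts: 'b':1, 'e':3, 'k':5, 'z':1
Maximum: 'k' appears 5 times


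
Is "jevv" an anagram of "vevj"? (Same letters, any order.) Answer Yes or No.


String 1: 'vevj' -> sorted: 'ejvv'
String 2: 'jevv' -> sorted: 'ejvv'
Compare sorted forms: 'ejvv' == 'ejvv'
Anagram: Yes


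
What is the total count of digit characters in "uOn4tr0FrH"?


Input string: 'uOn4tr0FrH'
Operation: count digit characters (0-9)
Scan: 'u', 'O', 'n', '4'(digit), 't', 'r', '0'(digit), 'F', 'r', 'H'
Digits found: 2
Result: 2


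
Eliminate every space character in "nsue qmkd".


Input string: 'nsue qmkd'
Operation: remove all spaces
Words: 'nsue', 'qmkd'
Join without spaces: nsueqmkd


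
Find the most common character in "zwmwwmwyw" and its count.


Input: 'zwmwwmwyw'
Operation: tally each character
Counts: 'm':2, 'w':5, 'y':1, 'z':1
Maximum: 'w' appears 5 times


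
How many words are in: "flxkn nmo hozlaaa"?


Input string: 'flxkn nmo hozlaaa'
Operation: split by spaces
Words found: 'flxkn', 'nmo', 'hozlaaa'
Word count: 3


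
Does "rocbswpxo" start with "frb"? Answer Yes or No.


Input string: 'rocbswpxo'
Prefix to check: 'frb'
First 3 characters of input: 'roc'
Match: False
Result: No


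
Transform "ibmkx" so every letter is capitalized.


Input string: 'ibmkx'
Operation: convert each letter to uppercase
Mapping: 'i'->'I', 'b'->'B', 'm'->'M', 'k'->'K', 'x'->'X'
Result: IBMKX


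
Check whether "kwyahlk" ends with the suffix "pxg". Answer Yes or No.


Input string: 'kwyahlk'
Suffix to check: 'pxg'
Last 3 characters of input: 'hlk'
Match: False
Result: No


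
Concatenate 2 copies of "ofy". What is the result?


Input string: 'ofy'
Operation: repeat 2 times
Concatenation: 'ofy' + 'ofy'
Result: ofyofy


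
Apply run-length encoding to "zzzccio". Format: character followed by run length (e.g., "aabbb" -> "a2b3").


Input: 'zzzccio'
Operation: identify consecutive runs
Runs: 'zzz' -> z3, 'cc' -> c2, 'i' -> i1, 'o' -> o1
Encoded: z3c2i1o1


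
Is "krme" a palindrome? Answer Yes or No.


Input string: 'krme'
Reversed: 'emrk'
Compare pairs: s[0]='k' vs s[3]='e' (mismatch), s[1]='r' vs s[2]='m' (mismatch)
Palindrome: No


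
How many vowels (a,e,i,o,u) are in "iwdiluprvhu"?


Input string: 'iwdiluprvhu'
Operation: count vowels (a, e, i, o, u)
Scan: s[0]='i' (vowel), s[1]='w', s[2]='d', s[3]='i' (vowel), s[4]='l', s[5]='u' (vowel), s[6]='p', s[7]='r', s[8]='v', s[9]='h', s[10]='u' (vowel)
Vowels found: 4
Result: 4


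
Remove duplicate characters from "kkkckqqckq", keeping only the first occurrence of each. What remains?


Input: 'kkkckqqckq'
Operation: keep first occurrence of each character
Scan: s[0]='k' new -> keep; s[1]='k' seen -> skip; s[2]='k' seen -> skip; s[3]='c' new -> keep; s[4]='k' seen -> skip; s[5]='q' new -> keep; s[6]='q' seen -> skip; s[7]='c' seen -> skip; s[8]='k' seen -> skip; s[9]='q' seen -> skip
Result: kcq


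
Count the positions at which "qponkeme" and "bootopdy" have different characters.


String 1: 'qponkeme'
String 2: 'bootopdy'
Compare each position: pos 0: 'q'!='b', pos 1: 'p'!='o', pos 2: 'o'=='o', pos 3: 'n'!='t', pos 4: 'k'!='o', pos 5: 'e'!='p', pos 6: 'm'!='d', pos 7: 'e'!='y'
Differing positions: 7
Hamming distance: 7


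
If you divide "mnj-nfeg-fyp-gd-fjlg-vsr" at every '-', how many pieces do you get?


Input string: 'mnj-nfeg-fyp-gd-fjlg-vsr'
Delimiter: '-'
Split result: 'mnj', 'nfeg', 'fyp', 'gd', 'fjlg', 'vsr'
Number of parts: 6


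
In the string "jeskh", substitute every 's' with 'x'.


Input string: 'jeskh'
Operation: replace 's' with 'x'
Positions of 's': 2
After replacement: jexkh


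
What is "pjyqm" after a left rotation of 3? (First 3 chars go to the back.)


Input: 'pjyqm', shift = 3
Operation: split at index 3 and swap parts
Front part s[0:3] = 'pjy'
Back part s[3:] = 'qm'
Rotated = back + front = 'qm' + 'pjy'
Result: qmpjy


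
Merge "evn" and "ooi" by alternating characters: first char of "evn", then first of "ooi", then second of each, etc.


String 1: 'evn'
String 2: 'ooi'
Operation: alternate characters
Pairs: 'e'+'o', 'v'+'o', 'n'+'i'
Result: eovoni


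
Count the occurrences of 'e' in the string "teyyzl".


Input string: 'teyyzl'
Target character: 'e'
Scan each position: s[1]='e'
Matches found at indices: 1
Total: 1


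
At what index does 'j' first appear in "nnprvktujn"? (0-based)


Input string: 'nnprvktujn'
Target: 'j'
Scanning left to right: s[0]='n', s[1]='n', s[2]='p', s[3]='r', s[4]='v', s[5]='k', s[6]='t', s[7]='u', s[8]='j'
First match at index: 8


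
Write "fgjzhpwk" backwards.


Input string: 'fgjzhpwk'
Operation: reverse character order
Original order: 'f' -> 'g' -> 'j' -> 'z' -> 'h' -> 'p' -> 'w' -> 'k'
Reversed order: 'k' -> 'w' -> 'p' -> 'h' -> 'z' -> 'j' -> 'g' -> 'f'
Result: kwphzjgf


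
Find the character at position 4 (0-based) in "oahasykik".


Input string: 'oahasykik'
Operation: get character at index 4
Index mapping: s[0]='o', s[1]='a', s[2]='h', s[3]='a', s[4]='s'
Result: 's'


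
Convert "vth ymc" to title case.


Input string: 'vth ymc'
Operation: capitalize first letter of each word
Word transformations: 'vth'->'Vth', 'ymc'->'Ymc'
Result: Vth Ymc


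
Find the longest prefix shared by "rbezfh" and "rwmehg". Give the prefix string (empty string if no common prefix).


String 1: 'rbezfh'
String 2: 'rwmehg'
Compare position by position:
pos 0: 'r' vs 'r' match
pos 1: 'b' vs 'w' differ -> stop
Longest common prefix: "r" (length 1)


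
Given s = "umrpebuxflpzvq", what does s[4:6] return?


Input string: 'umrpebuxflpzvq'
Operation: slice [4:6]
Extract characters: s[4]='e', s[5]='b'
Result: eb


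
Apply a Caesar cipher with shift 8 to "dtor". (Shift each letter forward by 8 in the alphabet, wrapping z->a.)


Input: 'dtor', shift = 8
Operation: for each letter, (position + 8) mod 26
Mapping: 'd'(3+8=11)->'l', 't'(19+8=27, 27 mod 26=1)->'b', 'o'(14+8=22)->'w', 'r'(17+8=25)->'z'
Result: lbwz


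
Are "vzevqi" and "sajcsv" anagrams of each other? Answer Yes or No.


String 1: 'vzevqi' -> sorted: 'eiqvvz'
String 2: 'sajcsv' -> sorted: 'acjssv'
Compare sorted forms: 'eiqvvz' != 'acjssv'
Anagram: No


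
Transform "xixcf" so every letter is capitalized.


Input string: 'xixcf'
Operation: convert each letter to uppercase
Mapping: 'x'->'X', 'i'->'I', 'x'->'X', 'c'->'C', 'f'->'F'
Result: XIXCF


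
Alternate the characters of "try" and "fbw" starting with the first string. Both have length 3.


String 1: 'try'
String 2: 'fbw'
Operation: alternate characters
Pairs: 't'+'f', 'r'+'b', 'y'+'w'
Result: tfrbyw


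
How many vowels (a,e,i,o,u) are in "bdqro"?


Input string: 'bdqro'
Operation: count vowels (a, e, i, o, u)
Scan: s[0]='b', s[1]='d', s[2]='q', s[3]='r', s[4]='o' (vowel)
Vowels found: 1
Result: 1


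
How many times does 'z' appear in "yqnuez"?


Input string: 'yqnuez'
Target character: 'z'
Scan each position: s[5]='z'
Matches found at indices: 5
Total: 1


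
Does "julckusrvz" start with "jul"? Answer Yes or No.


Input string: 'julckusrvz'
Prefix to check: 'jul'
First 3 characters of input: 'jul'
Match: True
Result: Yes


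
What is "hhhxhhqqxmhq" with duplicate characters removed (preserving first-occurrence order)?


Input: 'hhhxhhqqxmhq'
Operation: keep first occurrence of each character
Scan: s[0]='h' new -> keep; s[1]='h' seen -> skip; s[2]='h' seen -> skip; s[3]='x' new -> keep; s[4]='h' seen -> skip; s[5]='h' seen -> skip; s[6]='q' new -> keep; s[7]='q' seen -> skip; s[8]='x' seen -> skip; s[9]='m' new -> keep; s[10]='h' seen -> skip; s[11]='q' seen -> skip
Result: hxqm


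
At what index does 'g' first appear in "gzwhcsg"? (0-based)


Input string: 'gzwhcsg'
Target: 'g'
Scanning left to right: s[0]='g'
First match at index: 0


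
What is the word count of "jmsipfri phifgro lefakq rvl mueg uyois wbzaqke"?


Input string: 'jmsipfri phifgro lefakq rvl mueg uyois wbzaqke'
Operation: split by spaces
Words found: 'jmsipfri', 'phifgro', 'lefakq', 'rvl', 'mueg', 'uyois', 'wbzaqke'
Word count: 7


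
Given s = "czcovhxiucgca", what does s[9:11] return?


Input string: 'czcovhxiucgca'
Operation: slice [9:11]
Extract characters: s[9]='c', s[10]='g'
Result: cg


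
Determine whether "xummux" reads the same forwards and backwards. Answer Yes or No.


Input string: 'xummux'
Reversed: 'xummux'
Compare pairs: s[0]='x' vs s[5]='x' (match), s[1]='u' vs s[4]='u' (match), s[2]='m' vs s[3]='m' (match)
Palindrome: Yes


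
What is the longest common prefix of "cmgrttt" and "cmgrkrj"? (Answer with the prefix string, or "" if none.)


String 1: 'cmgrttt'
String 2: 'cmgrkrj'
Compare position by position:
pos 0: 'c' vs 'c' match
pos 1: 'm' vs 'm' match
pos 2: 'g' vs 'g' match
pos 3: 'r' vs 'r' match
pos 4: 't' vs 'k' differ -> stop
Longest common prefix: "cmgr" (length 4)


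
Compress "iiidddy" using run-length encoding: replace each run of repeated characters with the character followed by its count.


Input: 'iiidddy'
Operation: identify consecutive runs
Runs: 'iii' -> i3, 'ddd' -> d3, 'y' -> y1
Encoded: i3d3y1


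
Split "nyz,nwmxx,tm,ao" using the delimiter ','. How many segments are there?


Input string: 'nyz,nwmxx,tm,ao'
Delimiter: ','
Split result: 'nyz', 'nwmxx', 'tm', 'ao'
Number of parts: 4


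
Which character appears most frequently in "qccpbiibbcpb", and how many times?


Input: 'qccpbiibbcpb'
Operation: tally each character
Counts: 'b':4, 'c':3, 'i':2, 'p':2, 'q':1
Maximum: 'b' appears 4 times


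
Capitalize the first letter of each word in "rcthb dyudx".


Input string: 'rcthb dyudx'
Operation: capitalize first letter of each word
Word transformations: 'rcthb'->'Rcthb', 'dyudx'->'Dyudx'
Result: Rcthb Dyudx


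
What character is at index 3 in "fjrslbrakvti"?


Input string: 'fjrslbrakvti'
Operation: get character at index 3
Index mapping: s[0]='f', s[1]='j', s[2]='r', s[3]='s'
Result: 's'


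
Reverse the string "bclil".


Input string: 'bclil'
Operation: reverse character order
Original order: 'b' -> 'c' -> 'l' -> 'i' -> 'l'
Reversed order: 'l' -> 'i' -> 'l' -> 'c' -> 'b'
Result: lilcb


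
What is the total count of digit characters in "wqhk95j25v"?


Input string: 'wqhk95j25v'
Operation: count digit characters (0-9)
Scan: 'w', 'q', 'h', 'k', '9'(digit), '5'(digit), 'j', '2'(digit), '5'(digit), 'v'
Digits found: 4
Result: 4


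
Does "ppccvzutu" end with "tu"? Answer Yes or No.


Input string: 'ppccvzutu'
Suffix to check: 'tu'
Last 2 characters of input: 'tu'
Match: True
Result: Yes


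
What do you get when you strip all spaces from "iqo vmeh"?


Input string: 'iqo vmeh'
Operation: remove all spaces
Words: 'iqo', 'vmeh'
Join without spaces: iqovmeh


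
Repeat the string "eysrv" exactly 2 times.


Input string: 'eysrv'
Operation: repeat 2 times
Concatenation: 'eysrv' + 'eysrv'
Result: eysrveysrv


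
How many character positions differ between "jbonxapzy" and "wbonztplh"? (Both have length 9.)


String 1: 'jbonxapzy'
String 2: 'wbonztplh'
Compare each position: pos 0: 'j'!='w', pos 1: 'b'=='b', pos 2: 'o'=='o', pos 3: 'n'=='n', pos 4: 'x'!='z', pos 5: 'a'!='t', pos 6: 'p'=='p', pos 7: 'z'!='l', pos 8: 'y'!='h'
Differing positions: 5
Hamming distance: 5


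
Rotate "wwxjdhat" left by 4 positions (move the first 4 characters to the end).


Input: 'wwxjdhat', shift = 4
Operation: split at index 4 and swap parts
Front part s[0:4] = 'wwxj'
Back part s[4:] = 'dhat'
Rotated = back + front = 'dhat' + 'wwxj'
Result: dhatwwxj


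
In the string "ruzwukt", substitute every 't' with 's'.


Input string: 'ruzwukt'
Operation: replace 't' with 's'
Positions of 't': 6
After replacement: ruzwuks


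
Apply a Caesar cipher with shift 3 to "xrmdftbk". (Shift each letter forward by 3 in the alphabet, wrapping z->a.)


Input: 'xrmdftbk', shift = 3
Operation: for each letter, (position + 3) mod 26
Mapping: 'x'(23+3=26, 26 mod 26=0)->'a', 'r'(17+3=20)->'u', 'm'(12+3=15)->'p', 'd'(3+3=6)->'g', 'f'(5+3=8)->'i', 't'(19+3=22)->'w', 'b'(1+3=4)->'e', 'k'(10+3=13)->'n'
Result: aupgiwen


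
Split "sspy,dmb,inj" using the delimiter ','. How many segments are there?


Input string: 'sspy,dmb,inj'
Delimiter: ','
Split result: 'sspy', 'dmb', 'inj'
Number of parts: 3


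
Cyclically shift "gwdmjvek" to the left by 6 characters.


Input: 'gwdmjvek', shift = 6
Operation: split at index 6 and swap parts
Front part s[0:6] = 'gwdmjv'
Back part s[6:] = 'ek'
Rotated = back + front = 'ek' + 'gwdmjv'
Result: ekgwdmjv


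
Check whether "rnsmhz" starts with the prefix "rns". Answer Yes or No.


Input string: 'rnsmhz'
Prefix to check: 'rns'
First 3 characters of input: 'rns'
Match: True
Result: Yes


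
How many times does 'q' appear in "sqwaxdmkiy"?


Input string: 'sqwaxdmkiy'
Target character: 'q'
Scan each position: s[1]='q'
Matches found at indices: 1
Total: 1


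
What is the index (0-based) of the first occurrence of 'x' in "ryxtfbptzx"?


Input string: 'ryxtfbptzx'
Target: 'x'
Scanning left to right: s[0]='r', s[1]='y', s[2]='x'
First match at index: 2


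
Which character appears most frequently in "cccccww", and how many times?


Input: 'cccccww'
Operation: tally each character
Counts: 'c':5, 'w':2
Maximum: 'c' appears 5 times


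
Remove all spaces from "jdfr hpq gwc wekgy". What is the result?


Input string: 'jdfr hpq gwc wekgy'
Operation: remove all spaces
Words: 'jdfr', 'hpq', 'gwc', 'wekgy'
Join without spaces: jdfrhpqgwcwekgy


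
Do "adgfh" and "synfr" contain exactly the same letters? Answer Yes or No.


String 1: 'adgfh' -> sorted: 'adfgh'
String 2: 'synfr' -> sorted: 'fnrsy'
Compare sorted forms: 'adfgh' != 'fnrsy'
Anagram: No


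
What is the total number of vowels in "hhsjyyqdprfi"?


Input string: 'hhsjyyqdprfi'
Operation: count vowels (a, e, i, o, u)
Scan: s[0]='h', s[1]='h', s[2]='s', s[3]='j', s[4]='y', s[5]='y', s[6]='q', s[7]='d', s[8]='p', s[9]='r', s[10]='f', s[11]='i' (vowel)
Vowels found: 1
Result: 1


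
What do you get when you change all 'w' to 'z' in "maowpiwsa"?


Input string: 'maowpiwsa'
Operation: replace 'w' with 'z'
Positions of 'w': 3, 6
After replacement: maozpizsa


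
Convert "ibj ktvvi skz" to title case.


Input string: 'ibj ktvvi skz'
Operation: capitalize first letter of each word
Word transformations: 'ibj'->'Ibj', 'ktvvi'->'Ktvvi', 'skz'->'Skz'
Result: Ibj Ktvvi Skz


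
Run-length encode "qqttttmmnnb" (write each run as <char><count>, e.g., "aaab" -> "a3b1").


Input: 'qqttttmmnnb'
Operation: identify consecutive runs
Runs: 'qq' -> q2, 'tttt' -> t4, 'mm' -> m2, 'nn' -> n2, 'b' -> b1
Encoded: q2t4m2n2b1


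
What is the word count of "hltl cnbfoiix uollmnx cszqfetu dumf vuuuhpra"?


Input string: 'hltl cnbfoiix uollmnx cszqfetu dumf vuuuhpra'
Operation: split by spaces
Words found: 'hltl', 'cnbfoiix', 'uollmnx', 'cszqfetu', 'dumf', 'vuuuhpra'
Word count: 6


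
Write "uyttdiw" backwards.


Input string: 'uyttdiw'
Operation: reverse character order
Original order: 'u' -> 'y' -> 't' -> 't' -> 'd' -> 'i' -> 'w'
Reversed order: 'w' -> 'i' -> 'd' -> 't' -> 't' -> 'y' -> 'u'
Result: widttyu


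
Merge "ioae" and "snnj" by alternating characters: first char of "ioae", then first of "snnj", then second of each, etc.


String 1: 'ioae'
String 2: 'snnj'
Operation: alternate characters
Pairs: 'i'+'s', 'o'+'n', 'a'+'n', 'e'+'j'
Result: isonanej


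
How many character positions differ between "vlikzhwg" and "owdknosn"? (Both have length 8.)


String 1: 'vlikzhwg'
String 2: 'owdknosn'
Compare each position: pos 0: 'v'!='o', pos 1: 'l'!='w', pos 2: 'i'!='d', pos 3: 'k'=='k', pos 4: 'z'!='n', pos 5: 'h'!='o', pos 6: 'w'!='s', pos 7: 'g'!='n'
Differing positions: 7
Hamming distance: 7


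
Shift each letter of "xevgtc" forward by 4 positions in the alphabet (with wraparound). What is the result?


Input: 'xevgtc', shift = 4
Operation: for each letter, (position + 4) mod 26
Mapping: 'x'(23+4=27, 27 mod 26=1)->'b', 'e'(4+4=8)->'i', 'v'(21+4=25)->'z', 'g'(6+4=10)->'k', 't'(19+4=23)->'x', 'c'(2+4=6)->'g'
Result: bizkxg


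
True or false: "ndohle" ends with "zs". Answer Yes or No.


Input string: 'ndohle'
Suffix to check: 'zs'
Last 2 characters of input: 'le'
Match: False
Result: No


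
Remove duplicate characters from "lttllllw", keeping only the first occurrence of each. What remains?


Input: 'lttllllw'
Operation: keep first occurrence of each character
Scan: s[0]='l' new -> keep; s[1]='t' new -> keep; s[2]='t' seen -> skip; s[3]='l' seen -> skip; s[4]='l' seen -> skip; s[5]='l' seen -> skip; s[6]='l' seen -> skip; s[7]='w' new -> keep
Result: ltw


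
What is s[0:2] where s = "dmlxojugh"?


Input string: 'dmlxojugh'
Operation: slice [0:2]
Extract characters: s[0]='d', s[1]='m'
Result: dm


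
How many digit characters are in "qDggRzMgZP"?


Input string: 'qDggRzMgZP'
Operation: count digit characters (0-9)
Scan: 'q', 'D', 'g', 'g', 'R', 'z', 'M', 'g', 'Z', 'P'
Digits found: 0
Result: 0


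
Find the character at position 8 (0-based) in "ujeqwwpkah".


Input string: 'ujeqwwpkah'
Operation: get character at index 8
Index mapping: s[0]='u', s[1]='j', s[2]='e', s[3]='q', s[4]='w', s[5]='w', s[6]='p', s[7]='k', s[8]='a'
Result: 'a'


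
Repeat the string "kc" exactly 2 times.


Input string: 'kc'
Operation: repeat 2 times
Concatenation: 'kc' + 'kc'
Result: kckc


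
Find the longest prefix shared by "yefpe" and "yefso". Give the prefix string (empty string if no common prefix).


String 1: 'yefpe'
String 2: 'yefso'
Compare position by position:
pos 0: 'y' vs 'y' match
pos 1: 'e' vs 'e' match
pos 2: 'f' vs 'f' match
pos 3: 'p' vs 's' differ -> stop
Longest common prefix: "yef" (length 3)


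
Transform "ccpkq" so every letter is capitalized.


Input string: 'ccpkq'
Operation: convert each letter to uppercase
Mapping: 'c'->'C', 'c'->'C', 'p'->'P', 'k'->'K', 'q'->'Q'
Result: CCPKQ


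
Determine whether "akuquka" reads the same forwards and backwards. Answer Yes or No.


Input string: 'akuquka'
Reversed: 'akuquka'
Compare pairs: s[0]='a' vs s[6]='a' (match), s[1]='k' vs s[5]='k' (match), s[2]='u' vs s[4]='u' (match)
Palindrome: Yes


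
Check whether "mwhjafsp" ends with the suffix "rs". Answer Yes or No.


Input string: 'mwhjafsp'
Suffix to check: 'rs'
Last 2 characters of input: 'sp'
Match: False
Result: No


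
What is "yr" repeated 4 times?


Input string: 'yr'
Operation: repeat 4 times
Concatenation: 'yr' + 'yr' + 'yr' + 'yr'
Result: yryryryr


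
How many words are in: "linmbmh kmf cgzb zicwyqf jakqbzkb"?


Input string: 'linmbmh kmf cgzb zicwyqf jakqbzkb'
Operation: split by spaces
Words found: 'linmbmh', 'kmf', 'cgzb', 'zicwyqf', 'jakqbzkb'
Word count: 5


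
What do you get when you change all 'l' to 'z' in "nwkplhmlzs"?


Input string: 'nwkplhmlzs'
Operation: replace 'l' with 'z'
Positions of 'l': 4, 7
After replacement: nwkpzhmzzs


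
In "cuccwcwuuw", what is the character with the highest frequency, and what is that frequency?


Input: 'cuccwcwuuw'
Operation: tally each character
Counts: 'c':4, 'u':3, 'w':3
Maximum: 'c' appears 4 times


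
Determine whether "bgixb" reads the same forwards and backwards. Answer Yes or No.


Input string: 'bgixb'
Reversed: 'bxigb'
Compare pairs: s[0]='b' vs s[4]='b' (match), s[1]='g' vs s[3]='x' (mismatch)
Palindrome: No


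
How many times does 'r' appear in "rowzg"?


Input string: 'rowzg'
Target character: 'r'
Scan each position: s[0]='r'
Matches found at indices: 0
Total: 1


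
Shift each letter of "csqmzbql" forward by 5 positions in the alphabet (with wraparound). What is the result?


Input: 'csqmzbql', shift = 5
Operation: for each letter, (position + 5) mod 26
Mapping: 'c'(2+5=7)->'h', 's'(18+5=23)->'x', 'q'(16+5=21)->'v', 'm'(12+5=17)->'r', 'z'(25+5=30, 30 mod 26=4)->'e', 'b'(1+5=6)->'g', 'q'(16+5=21)->'v', 'l'(11+5=16)->'q'
Result: hxvregvq


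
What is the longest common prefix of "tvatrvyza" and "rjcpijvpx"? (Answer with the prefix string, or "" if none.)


String 1: 'tvatrvyza'
String 2: 'rjcpijvpx'
Compare position by position:
pos 0: 't' vs 'r' differ -> stop
Longest common prefix: "" (length 0)


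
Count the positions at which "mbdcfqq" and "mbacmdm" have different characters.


String 1: 'mbdcfqq'
String 2: 'mbacmdm'
Compare each position: pos 0: 'm'=='m', pos 1: 'b'=='b', pos 2: 'd'!='a', pos 3: 'c'=='c', pos 4: 'f'!='m', pos 5: 'q'!='d', pos 6: 'q'!='m'
Differing positions: 4
Hamming distance: 4


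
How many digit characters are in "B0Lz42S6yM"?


Input string: 'B0Lz42S6yM'
Operation: count digit characters (0-9)
Scan: 'B', '0'(digit), 'L', 'z', '4'(digit), '2'(digit), 'S', '6'(digit), 'y', 'M'
Digits found: 4
Result: 4


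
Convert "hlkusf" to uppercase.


Input string: 'hlkusf'
Operation: convert each letter to uppercase
Mapping: 'h'->'H', 'l'->'L', 'k'->'K', 'u'->'U', 's'->'S', 'f'->'F'
Result: HLKUSF


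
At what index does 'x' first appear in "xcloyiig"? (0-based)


Input string: 'xcloyiig'
Target: 'x'
Scanning left to right: s[0]='x'
First match at index: 0


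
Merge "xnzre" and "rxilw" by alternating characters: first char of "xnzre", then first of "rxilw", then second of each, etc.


String 1: 'xnzre'
String 2: 'rxilw'
Operation: alternate characters
Pairs: 'x'+'r', 'n'+'x', 'z'+'i', 'r'+'l', 'e'+'w'
Result: xrnxzirlew


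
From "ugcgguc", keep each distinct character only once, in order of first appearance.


Input: 'ugcgguc'
Operation: keep first occurrence of each character
Scan: s[0]='u' new -> keep; s[1]='g' new -> keep; s[2]='c' new -> keep; s[3]='g' seen -> skip; s[4]='g' seen -> skip; s[5]='u' seen -> skip; s[6]='c' seen -> skip
Result: ugc


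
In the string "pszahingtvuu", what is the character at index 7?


Input string: 'pszahingtvuu'
Operation: get character at index 7
Index mapping: s[0]='p', s[1]='s', s[2]='z', s[3]='a', s[4]='h', s[5]='i', s[6]='n', s[7]='g'
Result: 'g'


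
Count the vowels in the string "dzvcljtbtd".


Input string: 'dzvcljtbtd'
Operation: count vowels (a, e, i, o, u)
Scan: s[0]='d', s[1]='z', s[2]='v', s[3]='c', s[4]='l', s[5]='j', s[6]='t', s[7]='b', s[8]='t', s[9]='d'
Vowels found: 0
Result: 0


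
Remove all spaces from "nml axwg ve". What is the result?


Input string: 'nml axwg ve'
Operation: remove all spaces
Words: 'nml', 'axwg', 've'
Join without spaces: nmlaxwgve


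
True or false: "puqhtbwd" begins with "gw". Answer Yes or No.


Input string: 'puqhtbwd'
Prefix to check: 'gw'
First 2 characters of input: 'pu'
Match: False
Result: No
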